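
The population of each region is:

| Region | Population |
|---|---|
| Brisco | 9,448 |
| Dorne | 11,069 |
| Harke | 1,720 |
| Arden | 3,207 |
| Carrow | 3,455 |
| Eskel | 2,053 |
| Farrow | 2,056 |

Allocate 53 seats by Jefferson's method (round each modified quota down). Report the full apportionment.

Brisco 16, Dorne 19, Harke 2, Arden 5, Carrow 5, Eskel 3, Farrow 3

Standard divisor 33008/53 ≈ 622.792; standard quotas: Brisco 15.170, Dorne 17.773, Harke 2.762, Arden 5.149, Carrow 5.548, Eskel 3.296, Farrow 3.301.
Rounding down gives 15, 17, 2, 5, 5, 3, 3 = 50 seats, so the divisor must be adjusted.
With modified divisor 580: modified quotas Brisco 16.290, Dorne 19.084, Harke 2.966, Arden 5.529, Carrow 5.957, Eskel 3.540, Farrow 3.545.
Rounding down: Brisco 16, Dorne 19, Harke 2, Arden 5, Carrow 5, Eskel 3, Farrow 3 (total 53).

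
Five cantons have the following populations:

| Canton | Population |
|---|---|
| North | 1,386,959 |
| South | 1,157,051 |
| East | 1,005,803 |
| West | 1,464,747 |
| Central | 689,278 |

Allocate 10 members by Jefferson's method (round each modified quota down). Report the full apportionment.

North 2; South 2; East 2; West 3; Central 1

Standard divisor 5703838/10 ≈ 570383.8; standard quotas: North 2.432, South 2.029, East 1.763, West 2.568, Central 1.208.
Rounding down gives 2, 2, 1, 2, 1 = 8 seats, so the divisor must be adjusted.
With modified divisor 475300: modified quotas North 2.918, South 2.434, East 2.116, West 3.082, Central 1.450.
Rounding down: North 2, South 2, East 2, West 3, Central 1 (total 10).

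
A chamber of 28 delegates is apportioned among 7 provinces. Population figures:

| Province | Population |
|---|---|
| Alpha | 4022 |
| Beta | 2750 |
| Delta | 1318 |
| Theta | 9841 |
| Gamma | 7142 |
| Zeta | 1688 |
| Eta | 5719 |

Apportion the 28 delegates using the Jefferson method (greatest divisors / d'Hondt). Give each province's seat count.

Standard divisor 32480/28 ≈ 1160; standard quotas: Alpha 3.467, Beta 2.371, Delta 1.136, Theta 8.484, Gamma 6.157, Zeta 1.455, Eta 4.930.
Rounding down gives 3, 2, 1, 8, 6, 1, 4 = 25 seats, so the divisor must be adjusted.
With modified divisor 1013: modified quotas Alpha 3.970, Beta 2.715, Delta 1.301, Theta 9.715, Gamma 7.050, Zeta 1.666, Eta 5.646.
Rounding down: Alpha 3, Beta 2, Delta 1, Theta 9, Gamma 7, Zeta 1, Eta 5 (total 28).

Alpha 3, Beta 2, Delta 1, Theta 9, Gamma 7, Zeta 1, Eta 5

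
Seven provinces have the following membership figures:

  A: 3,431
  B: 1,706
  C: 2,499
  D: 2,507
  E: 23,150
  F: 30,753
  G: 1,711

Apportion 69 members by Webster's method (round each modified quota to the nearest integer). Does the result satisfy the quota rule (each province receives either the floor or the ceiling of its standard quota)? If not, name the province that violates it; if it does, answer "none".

Standard quotas: A 3.600, B 1.790, C 2.622, D 2.631, E 24.292, F 32.270, G 1.795.
Webster allocation: A 4, B 2, C 3, D 3, E 24, F 31, G 2.
F has quota 32.270 (lower 32, upper 33) but receives 31 — outside the quota interval.

F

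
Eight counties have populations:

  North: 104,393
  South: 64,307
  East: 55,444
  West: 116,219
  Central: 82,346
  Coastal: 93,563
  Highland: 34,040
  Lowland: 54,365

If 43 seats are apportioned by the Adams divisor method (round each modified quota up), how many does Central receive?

Standard divisor 604677/43 ≈ 14062.256; standard quotas: North 7.424, South 4.573, East 3.943, West 8.265, Central 5.856, Coastal 6.653, Highland 2.421, Lowland 3.866.
Rounding up gives 8, 5, 4, 9, 6, 7, 3, 4 = 46 seats, so the divisor must be adjusted.
With modified divisor 15800: modified quotas North 6.607, South 4.070, East 3.509, West 7.356, Central 5.212, Coastal 5.922, Highland 2.154, Lowland 3.441.
Rounding up: North 7, South 5, East 4, West 8, Central 6, Coastal 6, Highland 3, Lowland 4 (total 43).
Central receives 6.

6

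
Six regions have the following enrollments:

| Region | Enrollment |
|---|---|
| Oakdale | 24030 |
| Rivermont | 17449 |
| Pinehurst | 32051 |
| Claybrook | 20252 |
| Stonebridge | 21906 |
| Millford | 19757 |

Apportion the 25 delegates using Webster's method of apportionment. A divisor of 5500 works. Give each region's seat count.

With modified divisor 5500: modified quotas Oakdale 4.369, Rivermont 3.173, Pinehurst 5.827, Claybrook 3.682, Stonebridge 3.983, Millford 3.592.
Rounding to the nearest integer: Oakdale 4, Rivermont 3, Pinehurst 6, Claybrook 4, Stonebridge 4, Millford 4 (total 25).

Oakdale 4, Rivermont 3, Pinehurst 6, Claybrook 4, Stonebridge 4, Millford 4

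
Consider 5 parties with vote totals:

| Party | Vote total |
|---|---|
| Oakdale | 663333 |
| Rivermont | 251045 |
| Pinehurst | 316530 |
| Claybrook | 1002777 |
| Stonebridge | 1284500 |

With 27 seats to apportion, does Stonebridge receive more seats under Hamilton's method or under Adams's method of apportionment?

Hamilton

Hamilton: Oakdale 5, Rivermont 2, Pinehurst 2, Claybrook 8, Stonebridge 10.
Adams: Oakdale 5, Rivermont 2, Pinehurst 3, Claybrook 8, Stonebridge 9.
Stonebridge gets 10 under Hamilton and 9 under Adams.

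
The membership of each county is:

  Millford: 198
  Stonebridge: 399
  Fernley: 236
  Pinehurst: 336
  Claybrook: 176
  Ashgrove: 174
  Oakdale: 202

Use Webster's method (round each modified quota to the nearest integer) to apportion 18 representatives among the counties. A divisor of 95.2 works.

Millford 2, Stonebridge 4, Fernley 2, Pinehurst 4, Claybrook 2, Ashgrove 2, Oakdale 2

With modified divisor 95.2: modified quotas Millford 2.080, Stonebridge 4.191, Fernley 2.479, Pinehurst 3.529, Claybrook 1.849, Ashgrove 1.828, Oakdale 2.122.
Rounding to the nearest integer: Millford 2, Stonebridge 4, Fernley 2, Pinehurst 4, Claybrook 2, Ashgrove 2, Oakdale 2 (total 18).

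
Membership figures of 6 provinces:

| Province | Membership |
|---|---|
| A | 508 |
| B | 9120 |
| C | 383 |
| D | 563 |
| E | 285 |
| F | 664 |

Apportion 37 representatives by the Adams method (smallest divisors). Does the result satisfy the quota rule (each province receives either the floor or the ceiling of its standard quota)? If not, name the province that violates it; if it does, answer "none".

B

Standard quotas: A 1.631, B 29.284, C 1.230, D 1.808, E 0.915, F 2.132.
Adams allocation: A 2, B 28, C 2, D 2, E 1, F 2.
B has quota 29.284 (lower 29, upper 30) but receives 28 — outside the quota interval.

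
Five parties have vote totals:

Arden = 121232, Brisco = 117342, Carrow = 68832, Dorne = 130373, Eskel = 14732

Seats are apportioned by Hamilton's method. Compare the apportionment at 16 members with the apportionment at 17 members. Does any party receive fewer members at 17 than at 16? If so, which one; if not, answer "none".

Eskel

At 16 seats: Arden 4, Brisco 4, Carrow 2, Dorne 5, Eskel 1.
At 17 seats: Arden 5, Brisco 4, Carrow 3, Dorne 5, Eskel 0.
Eskel drops from 1 to 0.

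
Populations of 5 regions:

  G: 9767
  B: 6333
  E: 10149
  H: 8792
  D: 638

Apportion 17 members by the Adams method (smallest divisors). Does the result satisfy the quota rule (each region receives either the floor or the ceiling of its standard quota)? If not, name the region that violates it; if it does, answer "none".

none

Standard quotas: G 4.654, B 3.017, E 4.836, H 4.189, D 0.304.
Adams allocation: G 4, B 3, E 5, H 4, D 1.
Every allocation lies between the lower and upper quota.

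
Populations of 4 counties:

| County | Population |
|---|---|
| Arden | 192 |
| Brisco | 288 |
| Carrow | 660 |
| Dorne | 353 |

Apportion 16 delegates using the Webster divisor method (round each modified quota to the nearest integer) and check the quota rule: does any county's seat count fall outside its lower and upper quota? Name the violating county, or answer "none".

none

Standard quotas: Arden 2.058, Brisco 3.086, Carrow 7.073, Dorne 3.783.
Webster allocation: Arden 2, Brisco 3, Carrow 7, Dorne 4.
Every allocation lies between the lower and upper quota.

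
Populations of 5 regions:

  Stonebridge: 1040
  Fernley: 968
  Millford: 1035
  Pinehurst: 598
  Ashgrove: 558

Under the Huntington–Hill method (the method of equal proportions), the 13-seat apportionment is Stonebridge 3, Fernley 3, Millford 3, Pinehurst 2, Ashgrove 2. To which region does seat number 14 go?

Stonebridge

Priority for the next seat is population ÷ (√(s·(s+1))).
Priorities: Stonebridge 300.222, Fernley 279.438, Millford 298.779, Pinehurst 244.132, Ashgrove 227.803.
Highest priority: Stonebridge.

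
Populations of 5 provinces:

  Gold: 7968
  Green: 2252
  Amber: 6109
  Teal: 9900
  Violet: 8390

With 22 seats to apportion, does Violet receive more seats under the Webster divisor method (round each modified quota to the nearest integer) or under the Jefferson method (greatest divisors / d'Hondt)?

Webster: Gold 5, Green 1, Amber 4, Teal 6, Violet 6.
Jefferson: Gold 5, Green 1, Amber 4, Teal 7, Violet 5.
Violet gets 6 under Webster and 5 under Jefferson.

Webster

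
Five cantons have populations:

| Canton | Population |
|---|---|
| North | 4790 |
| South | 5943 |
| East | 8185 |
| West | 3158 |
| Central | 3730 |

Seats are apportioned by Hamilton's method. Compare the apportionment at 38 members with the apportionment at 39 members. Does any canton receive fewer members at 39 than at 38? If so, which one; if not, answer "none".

At 38 seats: North 7, South 9, East 12, West 5, Central 5.
At 39 seats: North 7, South 9, East 12, West 5, Central 6.
No canton's allocation decreased.

none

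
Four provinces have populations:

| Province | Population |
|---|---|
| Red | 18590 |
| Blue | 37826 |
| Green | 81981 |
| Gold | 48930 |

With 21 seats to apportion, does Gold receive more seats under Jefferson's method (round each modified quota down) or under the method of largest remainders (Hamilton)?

Hamilton

Jefferson: Red 2, Blue 4, Green 10, Gold 5.
Hamilton: Red 2, Blue 4, Green 9, Gold 6.
Gold gets 5 under Jefferson and 6 under Hamilton.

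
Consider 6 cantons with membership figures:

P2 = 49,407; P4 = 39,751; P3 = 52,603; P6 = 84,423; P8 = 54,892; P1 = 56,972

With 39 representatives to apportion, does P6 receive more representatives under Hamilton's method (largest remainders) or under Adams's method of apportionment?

Hamilton: P2 6, P4 5, P3 6, P6 10, P8 6, P1 6.
Adams: P2 6, P4 5, P3 6, P6 9, P8 6, P1 7.
P6 gets 10 under Hamilton and 9 under Adams.

Hamilton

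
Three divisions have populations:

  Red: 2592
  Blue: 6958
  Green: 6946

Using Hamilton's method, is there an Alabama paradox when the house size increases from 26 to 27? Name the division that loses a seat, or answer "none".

At 26 seats: Red 4, Blue 11, Green 11.
At 27 seats: Red 4, Blue 12, Green 11.
No division's allocation decreased.

none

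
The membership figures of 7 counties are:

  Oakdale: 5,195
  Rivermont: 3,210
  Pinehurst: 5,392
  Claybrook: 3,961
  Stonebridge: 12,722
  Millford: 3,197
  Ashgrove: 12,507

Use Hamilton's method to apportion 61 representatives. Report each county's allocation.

Standard divisor: 46184 ÷ 61 ≈ 757.115.
Standard quotas: Oakdale 6.8616, Rivermont 4.2398, Pinehurst 7.1218, Claybrook 5.2317, Stonebridge 16.8033, Millford 4.2226, Ashgrove 16.5193.
Lower quotas: Oakdale 6, Rivermont 4, Pinehurst 7, Claybrook 5, Stonebridge 16, Millford 4, Ashgrove 16 (sum 58, leaving 3 seats).
Remainders in descending order: Oakdale 0.8616, Stonebridge 0.8033, Ashgrove 0.5193, Rivermont 0.2398, Claybrook 0.2317, Millford 0.2226, Pinehurst 0.1218.
The surplus seats go to Oakdale, Stonebridge, Ashgrove.

Oakdale 7, Rivermont 4, Pinehurst 7, Claybrook 5, Stonebridge 17, Millford 4, Ashgrove 17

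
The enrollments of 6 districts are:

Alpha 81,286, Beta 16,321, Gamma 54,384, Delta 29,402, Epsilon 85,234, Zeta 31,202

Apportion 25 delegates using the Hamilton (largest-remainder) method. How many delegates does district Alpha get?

Total 297829; standard divisor 297829/25 ≈ 11913.16.
Standard quotas: Alpha 6.8232, Beta 1.3700, Gamma 4.5650, Delta 2.4680, Epsilon 7.1546, Zeta 2.6191.
Lower quotas: Alpha 6, Beta 1, Gamma 4, Delta 2, Epsilon 7, Zeta 2 (sum 22, leaving 3 seats).
Remainders in descending order: Alpha 0.8232, Zeta 0.6191, Gamma 0.5650, Delta 0.4680, Beta 0.3700, Epsilon 0.1546.
Largest remainders: Alpha, Zeta, Gamma receive the extra seats.
Alpha receives 7.

7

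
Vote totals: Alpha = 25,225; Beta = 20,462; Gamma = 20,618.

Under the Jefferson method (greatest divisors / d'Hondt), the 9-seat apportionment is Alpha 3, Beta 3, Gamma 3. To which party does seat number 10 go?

Alpha

Priority for the next seat is population ÷ (current seats + 1).
Priorities: Alpha 6306.250, Beta 5115.500, Gamma 5154.500.
Highest priority: Alpha.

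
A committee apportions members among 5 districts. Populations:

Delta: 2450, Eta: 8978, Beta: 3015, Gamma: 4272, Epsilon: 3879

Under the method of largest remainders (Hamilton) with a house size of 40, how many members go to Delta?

The standard divisor is 22594/40 ≈ 564.85.
Standard quotas: Delta 4.3374, Eta 15.8945, Beta 5.3377, Gamma 7.5631, Epsilon 6.8673.
Lower quotas: Delta 4, Eta 15, Beta 5, Gamma 7, Epsilon 6 (sum 37, leaving 3 seats).
Remainders in descending order: Eta 0.8945, Epsilon 0.8673, Gamma 0.5631, Beta 0.3377, Delta 0.3374.
The surplus seats go to Eta, Epsilon, Gamma.
Delta receives 4.

4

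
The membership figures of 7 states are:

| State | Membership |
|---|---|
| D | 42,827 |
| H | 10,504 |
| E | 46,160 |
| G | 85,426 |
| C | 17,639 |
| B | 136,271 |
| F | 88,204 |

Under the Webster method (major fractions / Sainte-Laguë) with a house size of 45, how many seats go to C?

Standard divisor 427031/45 ≈ 9489.578; standard quotas: D 4.513, H 1.107, E 4.864, G 9.002, C 1.859, B 14.360, F 9.295.
Rounding to the nearest integer gives D 5, H 1, E 5, G 9, C 2, B 14, F 9 — total 45, matching the house size, so no adjustment is needed.
C receives 2.

2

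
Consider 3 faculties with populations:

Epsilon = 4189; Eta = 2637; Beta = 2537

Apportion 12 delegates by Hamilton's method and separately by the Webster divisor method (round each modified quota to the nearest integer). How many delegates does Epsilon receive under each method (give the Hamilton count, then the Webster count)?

Hamilton: Epsilon 5, Eta 4, Beta 3.
Webster: Epsilon 6, Eta 3, Beta 3.
Epsilon gets 5 under Hamilton and 6 under Webster.

5 and 6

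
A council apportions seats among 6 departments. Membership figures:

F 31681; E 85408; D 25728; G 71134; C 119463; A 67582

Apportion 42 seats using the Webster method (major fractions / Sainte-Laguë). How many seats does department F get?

3

Standard divisor 400996/42 ≈ 9547.524; standard quotas: F 3.318, E 8.946, D 2.695, G 7.451, C 12.512, A 7.078.
Rounding to the nearest integer gives F 3, E 9, D 3, G 7, C 13, A 7 — total 42, matching the house size, so no adjustment is needed.
F receives 3.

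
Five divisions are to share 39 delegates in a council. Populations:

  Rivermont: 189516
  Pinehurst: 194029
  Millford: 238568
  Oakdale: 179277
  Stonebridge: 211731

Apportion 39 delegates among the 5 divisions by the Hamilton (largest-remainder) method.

The standard divisor is 1013121/39 ≈ 25977.462.
Standard quotas: Rivermont 7.2954, Pinehurst 7.4691, Millford 9.1837, Oakdale 6.9013, Stonebridge 8.1506.
Lower quotas: Rivermont 7, Pinehurst 7, Millford 9, Oakdale 6, Stonebridge 8 (sum 37, leaving 2 seats).
Remainders in descending order: Oakdale 0.9013, Pinehurst 0.4691, Rivermont 0.2954, Millford 0.1837, Stonebridge 0.1506.
Largest remainders: Oakdale, Pinehurst receive the extra seats.

Rivermont: 7, Pinehurst: 8, Millford: 9, Oakdale: 7, Stonebridge: 8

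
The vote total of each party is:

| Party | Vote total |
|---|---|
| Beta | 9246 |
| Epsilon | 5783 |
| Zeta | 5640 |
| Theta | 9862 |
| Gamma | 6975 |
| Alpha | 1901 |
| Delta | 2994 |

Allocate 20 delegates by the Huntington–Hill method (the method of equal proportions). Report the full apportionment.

Beta 4, Epsilon 3, Zeta 3, Theta 5, Gamma 3, Alpha 1, Delta 1

With divisor 2161: modified quotas Beta 4.279, Epsilon 2.676, Zeta 2.610, Theta 4.564, Gamma 3.228, Alpha 0.880, Delta 1.385.
Geometric-mean thresholds: Beta √(4·5)=4.472, Epsilon √(2·3)=2.449, Zeta √(2·3)=2.449, Theta √(4·5)=4.472, Gamma √(3·4)=3.464, Alpha (min 1), Delta √(1·2)=1.414.
Each quota rounded against its threshold gives Beta 4, Epsilon 3, Zeta 3, Theta 5, Gamma 3, Alpha 1, Delta 1 (total 20).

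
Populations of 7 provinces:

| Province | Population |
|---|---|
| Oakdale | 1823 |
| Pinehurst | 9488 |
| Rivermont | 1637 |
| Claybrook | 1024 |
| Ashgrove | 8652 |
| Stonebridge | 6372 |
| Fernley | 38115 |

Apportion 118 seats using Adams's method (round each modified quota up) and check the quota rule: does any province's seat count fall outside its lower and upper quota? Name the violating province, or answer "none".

Standard quotas: Oakdale 3.205, Pinehurst 16.683, Rivermont 2.878, Claybrook 1.800, Ashgrove 15.213, Stonebridge 11.204, Fernley 67.017.
Adams allocation: Oakdale 4, Pinehurst 17, Rivermont 3, Claybrook 2, Ashgrove 15, Stonebridge 11, Fernley 66.
Fernley has quota 67.017 (lower 67, upper 68) but receives 66 — outside the quota interval.

Fernley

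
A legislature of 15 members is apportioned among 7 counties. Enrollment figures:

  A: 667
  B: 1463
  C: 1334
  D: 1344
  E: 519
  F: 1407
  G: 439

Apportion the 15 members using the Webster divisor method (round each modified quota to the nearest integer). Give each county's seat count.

A: 1; B: 3; C: 3; D: 3; E: 1; F: 3; G: 1

Standard divisor 7173/15 ≈ 478.2; standard quotas: A 1.395, B 3.059, C 2.790, D 2.811, E 1.085, F 2.942, G 0.918.
Rounding to the nearest integer gives A 1, B 3, C 3, D 3, E 1, F 3, G 1 — total 15, matching the house size, so no adjustment is needed.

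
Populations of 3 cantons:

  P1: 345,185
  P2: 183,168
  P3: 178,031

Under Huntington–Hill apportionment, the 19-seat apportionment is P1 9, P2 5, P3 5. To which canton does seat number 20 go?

Priority for the next seat is population ÷ (√(s·(s+1))).
Priorities: P1 36385.694, P2 33441.748, P3 32503.865.
Highest priority: P1.

P1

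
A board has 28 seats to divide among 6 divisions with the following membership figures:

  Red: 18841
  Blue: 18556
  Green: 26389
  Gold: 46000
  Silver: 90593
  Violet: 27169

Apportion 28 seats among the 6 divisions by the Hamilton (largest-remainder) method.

Total 227548; standard divisor 227548/28 ≈ 8126.714.
Standard quotas: Red 2.3184, Blue 2.2833, Green 3.2472, Gold 5.6603, Silver 11.1476, Violet 3.3432.
Lower quotas: Red 2, Blue 2, Green 3, Gold 5, Silver 11, Violet 3 (sum 26, leaving 2 seats).
Remainders in descending order: Gold 0.6603, Violet 0.3432, Red 0.3184, Blue 0.2833, Green 0.2472, Silver 0.1476.
Largest remainders: Gold, Violet receive the extra seats.

Red 2, Blue 2, Green 3, Gold 6, Silver 11, Violet 4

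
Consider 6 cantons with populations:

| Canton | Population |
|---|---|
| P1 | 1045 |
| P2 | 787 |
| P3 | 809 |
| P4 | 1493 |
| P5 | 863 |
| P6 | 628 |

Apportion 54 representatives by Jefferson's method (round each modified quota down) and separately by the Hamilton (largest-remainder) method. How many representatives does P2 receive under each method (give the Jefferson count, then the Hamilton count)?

7 and 8

Jefferson: P1 10, P2 7, P3 8, P4 15, P5 8, P6 6.
Hamilton: P1 10, P2 8, P3 8, P4 14, P5 8, P6 6.
P2 gets 7 under Jefferson and 8 under Hamilton.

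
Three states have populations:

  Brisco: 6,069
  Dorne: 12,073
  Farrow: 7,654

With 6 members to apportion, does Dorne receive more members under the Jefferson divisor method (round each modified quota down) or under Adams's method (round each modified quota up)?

Jefferson

Jefferson: Brisco 1, Dorne 3, Farrow 2.
Adams: Brisco 2, Dorne 2, Farrow 2.
Dorne gets 3 under Jefferson and 2 under Adams.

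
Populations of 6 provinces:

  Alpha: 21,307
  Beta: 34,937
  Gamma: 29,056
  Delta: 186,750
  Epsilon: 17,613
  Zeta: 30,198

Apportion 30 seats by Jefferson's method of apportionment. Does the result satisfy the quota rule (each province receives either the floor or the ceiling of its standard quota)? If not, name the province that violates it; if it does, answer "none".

Standard quotas: Alpha 1.998, Beta 3.277, Gamma 2.725, Delta 17.515, Epsilon 1.652, Zeta 2.832.
Jefferson allocation: Alpha 2, Beta 3, Gamma 2, Delta 19, Epsilon 1, Zeta 3.
Delta has quota 17.515 (lower 17, upper 18) but receives 19 — outside the quota interval.

Delta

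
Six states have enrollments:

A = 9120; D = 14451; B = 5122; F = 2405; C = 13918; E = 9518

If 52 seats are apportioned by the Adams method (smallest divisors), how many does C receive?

Standard divisor 54534/52 ≈ 1048.731; standard quotas: A 8.696, D 13.780, B 4.884, F 2.293, C 13.271, E 9.076.
Rounding up gives 9, 14, 5, 3, 14, 10 = 55 seats, so the divisor must be adjusted.
With modified divisor 1130: modified quotas A 8.071, D 12.788, B 4.533, F 2.128, C 12.317, E 8.423.
Rounding up: A 9, D 13, B 5, F 3, C 13, E 9 (total 52).
C receives 13.

13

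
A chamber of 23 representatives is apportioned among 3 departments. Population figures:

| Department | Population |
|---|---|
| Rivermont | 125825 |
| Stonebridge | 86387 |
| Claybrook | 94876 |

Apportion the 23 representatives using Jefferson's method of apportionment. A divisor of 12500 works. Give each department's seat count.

With modified divisor 12500: modified quotas Rivermont 10.066, Stonebridge 6.911, Claybrook 7.590.
Rounding down: Rivermont 10, Stonebridge 6, Claybrook 7 (total 23).

Rivermont 10, Stonebridge 6, Claybrook 7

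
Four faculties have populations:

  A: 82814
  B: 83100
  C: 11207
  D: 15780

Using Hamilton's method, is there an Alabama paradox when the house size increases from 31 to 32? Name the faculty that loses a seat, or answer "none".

D

At 31 seats: A 13, B 13, C 2, D 3.
At 32 seats: A 14, B 14, C 2, D 2.
D drops from 3 to 2.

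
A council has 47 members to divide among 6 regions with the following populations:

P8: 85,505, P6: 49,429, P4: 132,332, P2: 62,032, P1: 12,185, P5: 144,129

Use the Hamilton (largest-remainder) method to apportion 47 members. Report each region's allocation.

The standard divisor is 485612/47 ≈ 10332.17.
Standard quotas: P8 8.2756, P6 4.7840, P4 12.8078, P2 6.0038, P1 1.1793, P5 13.9495.
Lower quotas: P8 8, P6 4, P4 12, P2 6, P1 1, P5 13 (sum 44, leaving 3 seats).
Remainders in descending order: P5 0.9495, P4 0.8078, P6 0.7840, P8 0.2756, P1 0.1793, P2 0.0038.
The surplus seats go to P5, P4, P6.

P8 8; P6 5; P4 13; P2 6; P1 1; P5 14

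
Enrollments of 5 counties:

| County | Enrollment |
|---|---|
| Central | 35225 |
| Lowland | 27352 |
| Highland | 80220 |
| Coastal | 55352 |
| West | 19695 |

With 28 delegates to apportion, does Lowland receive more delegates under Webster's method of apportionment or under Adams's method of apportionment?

Adams

Webster: Central 5, Lowland 3, Highland 10, Coastal 7, West 3.
Adams: Central 4, Lowland 4, Highland 10, Coastal 7, West 3.
Lowland gets 3 under Webster and 4 under Adams.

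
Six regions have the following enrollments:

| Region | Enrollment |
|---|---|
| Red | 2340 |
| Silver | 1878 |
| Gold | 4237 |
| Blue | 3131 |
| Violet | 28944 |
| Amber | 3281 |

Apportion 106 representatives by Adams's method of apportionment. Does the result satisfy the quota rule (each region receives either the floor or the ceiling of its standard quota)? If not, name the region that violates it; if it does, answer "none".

Violet

Standard quotas: Red 5.662, Silver 4.544, Gold 10.251, Blue 7.575, Violet 70.030, Amber 7.938.
Adams allocation: Red 6, Silver 5, Gold 10, Blue 8, Violet 69, Amber 8.
Violet has quota 70.030 (lower 70, upper 71) but receives 69 — outside the quota interval.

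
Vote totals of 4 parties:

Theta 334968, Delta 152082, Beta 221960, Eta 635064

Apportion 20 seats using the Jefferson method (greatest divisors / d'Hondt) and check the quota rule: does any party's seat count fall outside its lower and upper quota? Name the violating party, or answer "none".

none

Standard quotas: Theta 4.984, Delta 2.263, Beta 3.303, Eta 9.450.
Jefferson allocation: Theta 5, Delta 2, Beta 3, Eta 10.
Every allocation lies between the lower and upper quota.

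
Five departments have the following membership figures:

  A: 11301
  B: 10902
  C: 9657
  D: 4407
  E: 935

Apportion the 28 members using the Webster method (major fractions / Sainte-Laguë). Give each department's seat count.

A: 9; B: 8; C: 7; D: 3; E: 1

Standard divisor 37202/28 ≈ 1328.643; standard quotas: A 8.506, B 8.205, C 7.268, D 3.317, E 0.704.
Rounding to the nearest integer gives A 9, B 8, C 7, D 3, E 1 — total 28, matching the house size, so no adjustment is needed.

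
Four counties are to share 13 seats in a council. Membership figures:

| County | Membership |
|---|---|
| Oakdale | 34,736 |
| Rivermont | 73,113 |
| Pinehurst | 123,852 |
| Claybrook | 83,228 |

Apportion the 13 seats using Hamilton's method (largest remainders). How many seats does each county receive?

Oakdale 1; Rivermont 3; Pinehurst 5; Claybrook 4

The standard divisor is 314929/13 ≈ 24225.308.
Standard quotas: Oakdale 1.4339, Rivermont 3.0180, Pinehurst 5.1125, Claybrook 3.4356.
Lower quotas: Oakdale 1, Rivermont 3, Pinehurst 5, Claybrook 3 (sum 12, leaving 1 seat).
Remainders in descending order: Claybrook 0.4356, Oakdale 0.4339, Pinehurst 0.1125, Rivermont 0.0180.
Largest remainder: Claybrook receives the extra seat.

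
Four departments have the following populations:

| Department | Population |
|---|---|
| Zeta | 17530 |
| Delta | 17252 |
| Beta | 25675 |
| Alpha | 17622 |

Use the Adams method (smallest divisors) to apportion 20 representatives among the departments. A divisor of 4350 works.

With modified divisor 4350: modified quotas Zeta 4.030, Delta 3.966, Beta 5.902, Alpha 4.051.
Rounding up: Zeta 5, Delta 4, Beta 6, Alpha 5 (total 20).

Zeta 5, Delta 4, Beta 6, Alpha 5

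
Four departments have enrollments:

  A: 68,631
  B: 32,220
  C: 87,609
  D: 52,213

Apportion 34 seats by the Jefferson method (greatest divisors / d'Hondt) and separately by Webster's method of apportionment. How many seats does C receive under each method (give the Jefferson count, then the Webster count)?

13 and 12

Jefferson: A 10, B 4, C 13, D 7.
Webster: A 10, B 5, C 12, D 7.
C gets 13 under Jefferson and 12 under Webster.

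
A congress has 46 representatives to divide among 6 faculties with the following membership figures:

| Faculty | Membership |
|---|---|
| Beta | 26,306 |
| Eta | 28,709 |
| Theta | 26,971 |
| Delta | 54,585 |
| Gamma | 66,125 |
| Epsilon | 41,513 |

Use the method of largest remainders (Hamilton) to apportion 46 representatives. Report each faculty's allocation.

Standard divisor: 244209 ÷ 46 ≈ 5308.891.
Standard quotas: Beta 4.9551, Eta 5.4077, Theta 5.0803, Delta 10.2818, Gamma 12.4555, Epsilon 7.8195.
Lower quotas: Beta 4, Eta 5, Theta 5, Delta 10, Gamma 12, Epsilon 7 (sum 43, leaving 3 seats).
Remainders in descending order: Beta 0.9551, Epsilon 0.8195, Gamma 0.4555, Eta 0.4077, Delta 0.2818, Theta 0.0803.
Largest remainders: Beta, Epsilon, Gamma receive the extra seats.

Beta 5; Eta 5; Theta 5; Delta 10; Gamma 13; Epsilon 8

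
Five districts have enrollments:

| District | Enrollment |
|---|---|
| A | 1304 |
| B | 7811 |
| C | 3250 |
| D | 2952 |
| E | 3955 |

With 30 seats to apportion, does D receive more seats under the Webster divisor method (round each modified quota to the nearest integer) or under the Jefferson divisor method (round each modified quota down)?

Webster

Webster: A 2, B 12, C 5, D 5, E 6.
Jefferson: A 2, B 13, C 5, D 4, E 6.
D gets 5 under Webster and 4 under Jefferson.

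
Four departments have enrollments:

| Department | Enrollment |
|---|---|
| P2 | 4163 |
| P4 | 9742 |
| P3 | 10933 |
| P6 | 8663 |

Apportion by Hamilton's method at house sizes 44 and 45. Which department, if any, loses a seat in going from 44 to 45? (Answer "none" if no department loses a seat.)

P2

At 44 seats: P2 6, P4 13, P3 14, P6 11.
At 45 seats: P2 5, P4 13, P3 15, P6 12.
P2 drops from 6 to 5.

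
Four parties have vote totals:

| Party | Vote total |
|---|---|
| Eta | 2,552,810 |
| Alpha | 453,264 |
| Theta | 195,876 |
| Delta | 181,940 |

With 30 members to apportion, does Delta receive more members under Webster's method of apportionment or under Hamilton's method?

Webster: Eta 22, Alpha 4, Theta 2, Delta 2.
Hamilton: Eta 23, Alpha 4, Theta 2, Delta 1.
Delta gets 2 under Webster and 1 under Hamilton.

Webster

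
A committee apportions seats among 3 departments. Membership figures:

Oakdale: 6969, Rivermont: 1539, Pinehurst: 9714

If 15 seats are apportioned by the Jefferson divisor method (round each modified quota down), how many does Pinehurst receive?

Standard divisor 18222/15 ≈ 1214.8; standard quotas: Oakdale 5.737, Rivermont 1.267, Pinehurst 7.996.
Rounding down gives 5, 1, 7 = 13 seats, so the divisor must be adjusted.
With modified divisor 1100: modified quotas Oakdale 6.335, Rivermont 1.399, Pinehurst 8.831.
Rounding down: Oakdale 6, Rivermont 1, Pinehurst 8 (total 15).
Pinehurst receives 8.

8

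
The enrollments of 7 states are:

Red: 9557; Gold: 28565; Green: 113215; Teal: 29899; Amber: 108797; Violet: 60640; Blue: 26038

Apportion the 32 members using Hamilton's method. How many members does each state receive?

Red: 1, Gold: 2, Green: 10, Teal: 3, Amber: 9, Violet: 5, Blue: 2

Standard divisor: 376711 ÷ 32 ≈ 11772.219.
Standard quotas: Red 0.8118, Gold 2.4265, Green 9.6171, Teal 2.5398, Amber 9.2418, Violet 5.1511, Blue 2.2118.
Lower quotas: Red 0, Gold 2, Green 9, Teal 2, Amber 9, Violet 5, Blue 2 (sum 29, leaving 3 seats).
Remainders in descending order: Red 0.8118, Green 0.6171, Teal 0.5398, Gold 0.4265, Amber 0.2418, Blue 0.2118, Violet 0.1511.
Largest remainders: Red, Green, Teal receive the extra seats.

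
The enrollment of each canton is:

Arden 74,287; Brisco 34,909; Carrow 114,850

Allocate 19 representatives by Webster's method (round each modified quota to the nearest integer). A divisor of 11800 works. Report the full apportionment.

Arden 6, Brisco 3, Carrow 10

With modified divisor 11800: modified quotas Arden 6.296, Brisco 2.958, Carrow 9.733.
Rounding to the nearest integer: Arden 6, Brisco 3, Carrow 10 (total 19).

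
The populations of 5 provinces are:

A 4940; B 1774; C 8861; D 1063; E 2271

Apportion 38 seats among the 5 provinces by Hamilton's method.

A=10, B=4, C=18, D=2, E=4

The standard divisor is 18909/38 ≈ 497.605.
Standard quotas: A 9.9275, B 3.5651, C 17.8073, D 2.1362, E 4.5639.
Lower quotas: A 9, B 3, C 17, D 2, E 4 (sum 35, leaving 3 seats).
Remainders in descending order: A 0.9275, C 0.8073, B 0.5651, E 0.5639, D 0.1362.
The surplus seats go to A, C, B.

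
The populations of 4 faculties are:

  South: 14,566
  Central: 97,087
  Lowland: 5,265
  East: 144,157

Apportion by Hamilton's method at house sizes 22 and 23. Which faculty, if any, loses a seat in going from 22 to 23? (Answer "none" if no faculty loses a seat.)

Lowland

At 22 seats: South 1, Central 8, Lowland 1, East 12.
At 23 seats: South 1, Central 9, Lowland 0, East 13.
Lowland drops from 1 to 0.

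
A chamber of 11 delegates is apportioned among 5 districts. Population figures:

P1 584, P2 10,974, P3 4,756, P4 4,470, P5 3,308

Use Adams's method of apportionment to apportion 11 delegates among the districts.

P1: 1, P2: 4, P3: 2, P4: 2, P5: 2

Standard divisor 24092/11 ≈ 2190.182; standard quotas: P1 0.267, P2 5.011, P3 2.172, P4 2.041, P5 1.510.
Rounding up gives 1, 6, 3, 3, 2 = 15 seats, so the divisor must be adjusted.
With modified divisor 3000: modified quotas P1 0.195, P2 3.658, P3 1.585, P4 1.490, P5 1.103.
Rounding up: P1 1, P2 4, P3 2, P4 2, P5 2 (total 11).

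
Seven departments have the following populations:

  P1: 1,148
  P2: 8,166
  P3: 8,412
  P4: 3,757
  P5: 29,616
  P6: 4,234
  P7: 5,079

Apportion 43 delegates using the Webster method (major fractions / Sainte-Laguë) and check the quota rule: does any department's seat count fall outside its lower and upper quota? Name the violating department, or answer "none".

Standard quotas: P1 0.817, P2 5.812, P3 5.987, P4 2.674, P5 21.080, P6 3.014, P7 3.615.
Webster allocation: P1 1, P2 6, P3 6, P4 3, P5 20, P6 3, P7 4.
P5 has quota 21.080 (lower 21, upper 22) but receives 20 — outside the quota interval.

P5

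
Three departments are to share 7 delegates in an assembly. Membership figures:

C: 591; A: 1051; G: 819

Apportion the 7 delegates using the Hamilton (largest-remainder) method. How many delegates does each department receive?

Standard divisor: 2461 ÷ 7 ≈ 351.571.
Standard quotas: C 1.681, A 2.989, G 2.330.
Lower quotas: C 1, A 2, G 2 (sum 5, leaving 2 seats).
Remainders in descending order: A 0.989, C 0.681, G 0.330.
Largest remainders: A, C receive the extra seats.

C 2; A 3; G 2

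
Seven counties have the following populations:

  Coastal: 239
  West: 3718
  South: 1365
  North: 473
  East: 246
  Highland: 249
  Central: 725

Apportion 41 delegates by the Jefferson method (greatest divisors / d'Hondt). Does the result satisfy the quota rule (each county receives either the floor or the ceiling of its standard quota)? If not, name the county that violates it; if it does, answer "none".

West

Standard quotas: Coastal 1.397, West 21.730, South 7.978, North 2.765, East 1.438, Highland 1.455, Central 4.237.
Jefferson allocation: Coastal 1, West 23, South 8, North 3, East 1, Highland 1, Central 4.
West has quota 21.730 (lower 21, upper 22) but receives 23 — outside the quota interval.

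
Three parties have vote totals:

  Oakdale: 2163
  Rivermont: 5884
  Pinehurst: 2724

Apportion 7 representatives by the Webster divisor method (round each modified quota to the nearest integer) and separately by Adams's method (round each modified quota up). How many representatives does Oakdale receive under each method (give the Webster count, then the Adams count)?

Webster: Oakdale 1, Rivermont 4, Pinehurst 2.
Adams: Oakdale 2, Rivermont 3, Pinehurst 2.
Oakdale gets 1 under Webster and 2 under Adams.

1 and 2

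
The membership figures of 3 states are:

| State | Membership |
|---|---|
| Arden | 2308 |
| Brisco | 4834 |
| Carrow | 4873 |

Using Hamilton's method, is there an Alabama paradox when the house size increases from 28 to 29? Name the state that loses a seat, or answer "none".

Arden

At 28 seats: Arden 6, Brisco 11, Carrow 11.
At 29 seats: Arden 5, Brisco 12, Carrow 12.
Arden drops from 6 to 5.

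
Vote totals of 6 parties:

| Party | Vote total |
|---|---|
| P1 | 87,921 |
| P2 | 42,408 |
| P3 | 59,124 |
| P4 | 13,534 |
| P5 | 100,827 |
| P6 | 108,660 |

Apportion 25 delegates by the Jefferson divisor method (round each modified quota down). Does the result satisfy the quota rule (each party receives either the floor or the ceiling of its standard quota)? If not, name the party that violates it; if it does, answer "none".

none

Standard quotas: P1 5.329, P2 2.570, P3 3.583, P4 0.820, P5 6.111, P6 6.586.
Jefferson allocation: P1 6, P2 2, P3 4, P4 0, P5 6, P6 7.
Every allocation lies between the lower and upper quota.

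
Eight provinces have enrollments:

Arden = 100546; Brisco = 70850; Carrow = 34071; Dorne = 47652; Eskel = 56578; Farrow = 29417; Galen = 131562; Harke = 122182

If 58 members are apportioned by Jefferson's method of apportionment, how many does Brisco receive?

7

Standard divisor 592858/58 ≈ 10221.69; standard quotas: Arden 9.837, Brisco 6.931, Carrow 3.333, Dorne 4.662, Eskel 5.535, Farrow 2.878, Galen 12.871, Harke 11.953.
Rounding down gives 9, 6, 3, 4, 5, 2, 12, 11 = 52 seats, so the divisor must be adjusted.
With modified divisor 9480: modified quotas Arden 10.606, Brisco 7.474, Carrow 3.594, Dorne 5.027, Eskel 5.968, Farrow 3.103, Galen 13.878, Harke 12.888.
Rounding down: Arden 10, Brisco 7, Carrow 3, Dorne 5, Eskel 5, Farrow 3, Galen 13, Harke 12 (total 58).
Brisco receives 7.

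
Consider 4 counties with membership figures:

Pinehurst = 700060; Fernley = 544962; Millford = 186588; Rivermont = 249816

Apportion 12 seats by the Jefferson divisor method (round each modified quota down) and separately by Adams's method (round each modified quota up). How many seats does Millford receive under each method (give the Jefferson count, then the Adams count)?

Jefferson: Pinehurst 5, Fernley 4, Millford 1, Rivermont 2.
Adams: Pinehurst 4, Fernley 4, Millford 2, Rivermont 2.
Millford gets 1 under Jefferson and 2 under Adams.

1 and 2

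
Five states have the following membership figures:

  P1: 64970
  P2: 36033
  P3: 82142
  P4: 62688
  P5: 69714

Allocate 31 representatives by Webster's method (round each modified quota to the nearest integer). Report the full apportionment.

P1=6, P2=4, P3=8, P4=6, P5=7

Standard divisor 315547/31 ≈ 10178.935; standard quotas: P1 6.383, P2 3.540, P3 8.070, P4 6.159, P5 6.849.
Rounding to the nearest integer gives P1 6, P2 4, P3 8, P4 6, P5 7 — total 31, matching the house size, so no adjustment is needed.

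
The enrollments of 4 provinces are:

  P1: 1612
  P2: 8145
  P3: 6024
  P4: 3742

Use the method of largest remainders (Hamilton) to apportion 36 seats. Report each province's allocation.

The standard divisor is 19523/36 ≈ 542.306.
Standard quotas: P1 2.9725, P2 15.0192, P3 11.1081, P4 6.9002.
Lower quotas: P1 2, P2 15, P3 11, P4 6 (sum 34, leaving 2 seats).
Remainders in descending order: P1 0.9725, P4 0.9002, P3 0.1081, P2 0.0192.
The surplus seats go to P1, P4.

P1 3, P2 15, P3 11, P4 7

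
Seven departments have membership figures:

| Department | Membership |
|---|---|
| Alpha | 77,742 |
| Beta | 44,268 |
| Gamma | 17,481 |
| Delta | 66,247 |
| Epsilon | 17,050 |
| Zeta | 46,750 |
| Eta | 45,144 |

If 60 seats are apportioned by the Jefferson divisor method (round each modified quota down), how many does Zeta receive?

9

Standard divisor 314682/60 ≈ 5244.7; standard quotas: Alpha 14.823, Beta 8.441, Gamma 3.333, Delta 12.631, Epsilon 3.251, Zeta 8.914, Eta 8.608.
Rounding down gives 14, 8, 3, 12, 3, 8, 8 = 56 seats, so the divisor must be adjusted.
With modified divisor 5000: modified quotas Alpha 15.548, Beta 8.854, Gamma 3.496, Delta 13.249, Epsilon 3.410, Zeta 9.350, Eta 9.029.
Rounding down: Alpha 15, Beta 8, Gamma 3, Delta 13, Epsilon 3, Zeta 9, Eta 9 (total 60).
Zeta receives 9.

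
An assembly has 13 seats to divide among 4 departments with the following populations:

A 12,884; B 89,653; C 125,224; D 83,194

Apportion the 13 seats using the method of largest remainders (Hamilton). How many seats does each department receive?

A 1, B 4, C 5, D 3

Standard divisor: 310955 ÷ 13 ≈ 23919.615.
Standard quotas: A 0.5386, B 3.7481, C 5.2352, D 3.4781.
Lower quotas: A 0, B 3, C 5, D 3 (sum 11, leaving 2 seats).
Remainders in descending order: B 0.7481, A 0.5386, D 0.4781, C 0.2352.
Largest remainders: B, A receive the extra seats.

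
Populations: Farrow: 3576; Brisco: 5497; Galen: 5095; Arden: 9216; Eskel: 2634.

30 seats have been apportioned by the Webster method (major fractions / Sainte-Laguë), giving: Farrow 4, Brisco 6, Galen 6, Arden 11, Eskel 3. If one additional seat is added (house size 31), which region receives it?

Brisco

Priority for the next seat is population ÷ (current seats + 0.5).
Priorities: Farrow 794.667, Brisco 845.692, Galen 783.846, Arden 801.391, Eskel 752.571.
Highest priority: Brisco.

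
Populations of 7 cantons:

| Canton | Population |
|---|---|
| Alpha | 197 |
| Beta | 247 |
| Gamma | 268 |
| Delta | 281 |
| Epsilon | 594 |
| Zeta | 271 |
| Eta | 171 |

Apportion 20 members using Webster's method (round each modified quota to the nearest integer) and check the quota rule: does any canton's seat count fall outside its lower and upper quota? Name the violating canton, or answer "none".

Standard quotas: Alpha 1.942, Beta 2.435, Gamma 2.642, Delta 2.770, Epsilon 5.855, Zeta 2.671, Eta 1.686.
Webster allocation: Alpha 2, Beta 2, Gamma 2, Delta 3, Epsilon 6, Zeta 3, Eta 2.
Every allocation lies between the lower and upper quota.

none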